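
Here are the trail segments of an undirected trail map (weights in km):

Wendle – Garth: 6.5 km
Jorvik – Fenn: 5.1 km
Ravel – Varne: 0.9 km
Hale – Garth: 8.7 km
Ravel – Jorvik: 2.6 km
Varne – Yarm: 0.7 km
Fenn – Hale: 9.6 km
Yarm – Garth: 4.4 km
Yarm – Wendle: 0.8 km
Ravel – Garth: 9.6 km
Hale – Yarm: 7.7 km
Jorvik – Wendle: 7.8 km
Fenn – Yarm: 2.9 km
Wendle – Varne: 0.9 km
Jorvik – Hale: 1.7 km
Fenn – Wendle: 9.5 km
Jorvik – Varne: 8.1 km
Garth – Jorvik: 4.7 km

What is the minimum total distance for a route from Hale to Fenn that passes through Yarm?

8.8 km

Best Hale to Yarm: Hale → Jorvik → Ravel → Varne → Yarm costing 5.9
Shortest Yarm→Fenn: Yarm → Fenn = 2.9
Total via Yarm: 5.9 + 2.9 = 8.8 km.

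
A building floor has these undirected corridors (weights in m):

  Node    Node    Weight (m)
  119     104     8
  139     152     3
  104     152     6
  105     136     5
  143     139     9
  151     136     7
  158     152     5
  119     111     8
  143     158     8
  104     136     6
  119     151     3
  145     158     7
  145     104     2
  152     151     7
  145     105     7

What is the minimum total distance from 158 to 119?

15 m

Enumerating some paths:
158–152–151–119: 5+7+3 = 15
158–145–104–136–151–119: 7+2+6+7+3 = 25
158–145–104–119: 7+2+8 = 17
158–152–104–119: 5+6+8 = 19
The minimum is 15 m via 158–152–151–119.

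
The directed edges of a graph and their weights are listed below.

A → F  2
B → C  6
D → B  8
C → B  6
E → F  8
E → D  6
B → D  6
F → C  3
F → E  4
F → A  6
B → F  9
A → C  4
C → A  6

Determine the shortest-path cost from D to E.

21

Compare a few routes:
D–B–F–E: 8+9+4 = 21
D–B–C–A–F–E: 8+6+6+2+4 = 26
The minimum is 21 via D–B–F–E.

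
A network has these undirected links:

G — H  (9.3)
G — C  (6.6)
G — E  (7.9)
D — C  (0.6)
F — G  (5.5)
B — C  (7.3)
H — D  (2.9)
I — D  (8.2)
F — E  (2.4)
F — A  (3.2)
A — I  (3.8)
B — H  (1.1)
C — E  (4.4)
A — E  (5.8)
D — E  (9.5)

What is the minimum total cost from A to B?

14.6

Shortest distances from A:
A: 0
F: 3.2  (via A)
I: 3.8  (via A)
E: 5.6  (via F)
G: 8.7  (via F)
C: 10  (via E)
D: 10.6  (via C)
H: 13.5  (via D)
B: 14.6  (via H)
Shortest route: A → F → E → C → D → H → B = 14.6.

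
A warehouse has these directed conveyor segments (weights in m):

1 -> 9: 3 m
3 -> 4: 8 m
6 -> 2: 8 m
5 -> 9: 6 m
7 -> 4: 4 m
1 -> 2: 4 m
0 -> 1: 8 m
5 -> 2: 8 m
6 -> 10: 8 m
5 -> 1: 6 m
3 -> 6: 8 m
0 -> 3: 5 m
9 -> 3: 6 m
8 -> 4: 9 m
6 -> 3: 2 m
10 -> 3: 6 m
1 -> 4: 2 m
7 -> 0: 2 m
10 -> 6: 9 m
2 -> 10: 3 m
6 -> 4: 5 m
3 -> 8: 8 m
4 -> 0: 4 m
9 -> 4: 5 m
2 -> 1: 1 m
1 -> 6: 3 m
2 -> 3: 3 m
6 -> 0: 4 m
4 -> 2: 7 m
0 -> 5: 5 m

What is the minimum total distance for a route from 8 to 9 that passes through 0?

24 m

Best 8 to 0: 8 → 4 → 0 costing 13
Shortest 0→9: 0 → 5 → 9 = 11
Total via 0: 13 + 11 = 24 m.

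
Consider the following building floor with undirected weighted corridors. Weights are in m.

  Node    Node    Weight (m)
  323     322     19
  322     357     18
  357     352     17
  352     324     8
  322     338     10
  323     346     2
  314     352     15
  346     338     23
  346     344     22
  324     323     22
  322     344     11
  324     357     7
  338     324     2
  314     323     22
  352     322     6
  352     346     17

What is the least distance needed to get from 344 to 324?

23 m

Running Dijkstra from 344:
344: 0
322: 11  (via 344)
352: 17  (via 322)
338: 21  (via 322)
346: 22  (via 344)
324: 23  (via 338)
Shortest route: 344–322–338–324 = 23 m.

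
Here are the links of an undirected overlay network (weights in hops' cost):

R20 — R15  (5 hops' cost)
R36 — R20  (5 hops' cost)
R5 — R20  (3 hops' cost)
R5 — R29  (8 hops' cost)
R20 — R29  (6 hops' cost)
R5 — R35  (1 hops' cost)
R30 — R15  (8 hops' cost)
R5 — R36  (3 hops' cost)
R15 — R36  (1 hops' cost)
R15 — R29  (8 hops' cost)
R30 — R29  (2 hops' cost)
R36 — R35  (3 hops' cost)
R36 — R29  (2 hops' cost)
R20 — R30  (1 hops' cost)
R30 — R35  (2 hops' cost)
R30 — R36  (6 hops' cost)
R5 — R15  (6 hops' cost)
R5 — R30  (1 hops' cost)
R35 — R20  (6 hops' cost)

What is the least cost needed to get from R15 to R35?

Enumerating some paths:
R15–R5–R35: 6+1 = 7
R15–R36–R5–R35: 1+3+1 = 5
R15–R36–R35: 1+3 = 4
Cheapest is R15–R36–R35 at 4 hops' cost.

4 hops' cost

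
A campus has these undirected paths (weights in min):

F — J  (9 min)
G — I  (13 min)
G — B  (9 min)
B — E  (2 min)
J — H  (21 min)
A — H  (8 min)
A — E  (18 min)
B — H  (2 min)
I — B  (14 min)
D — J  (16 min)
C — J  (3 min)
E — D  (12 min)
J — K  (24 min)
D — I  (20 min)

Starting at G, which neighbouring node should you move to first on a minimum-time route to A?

Enumerating some paths:
G → B → H → A: 9+2+8 = 19
G → I → B → E → A: 13+14+2+18 = 47
G → B → E → A: 9+2+18 = 29
G → I → B → H → A: 13+14+2+8 = 37
Cheapest is G → B → H → A at 19 min.
So from G the first move is to B.

B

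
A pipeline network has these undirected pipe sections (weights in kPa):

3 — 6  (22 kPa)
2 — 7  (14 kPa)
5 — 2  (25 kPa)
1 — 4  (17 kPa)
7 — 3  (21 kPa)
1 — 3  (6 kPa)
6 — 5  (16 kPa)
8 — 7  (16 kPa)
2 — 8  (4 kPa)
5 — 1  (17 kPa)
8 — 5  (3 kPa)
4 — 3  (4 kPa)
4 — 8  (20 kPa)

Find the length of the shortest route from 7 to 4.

25 kPa

Candidate routes:
7–3–4: 21+4 = 25
7–8–4: 16+20 = 36
Cheapest is 7–3–4 at 25 kPa.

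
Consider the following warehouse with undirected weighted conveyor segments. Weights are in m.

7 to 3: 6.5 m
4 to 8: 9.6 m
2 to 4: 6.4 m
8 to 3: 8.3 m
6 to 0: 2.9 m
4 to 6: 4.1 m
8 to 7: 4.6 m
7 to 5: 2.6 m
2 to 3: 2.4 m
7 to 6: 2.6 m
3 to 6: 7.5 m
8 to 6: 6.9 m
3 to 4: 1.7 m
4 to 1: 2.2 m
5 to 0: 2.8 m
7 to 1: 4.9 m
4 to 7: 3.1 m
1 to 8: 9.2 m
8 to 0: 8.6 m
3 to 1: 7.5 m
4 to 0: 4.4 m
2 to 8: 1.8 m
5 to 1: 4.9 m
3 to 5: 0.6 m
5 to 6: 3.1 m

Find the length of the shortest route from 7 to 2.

5.6 m

Compare a few routes:
7 → 5 → 3 → 2: 2.6+0.6+2.4 = 5.6
7 → 4 → 3 → 2: 3.1+1.7+2.4 = 7.2
7 → 8 → 2: 4.6+1.8 = 6.4
The minimum is 5.6 m via 7 → 5 → 3 → 2.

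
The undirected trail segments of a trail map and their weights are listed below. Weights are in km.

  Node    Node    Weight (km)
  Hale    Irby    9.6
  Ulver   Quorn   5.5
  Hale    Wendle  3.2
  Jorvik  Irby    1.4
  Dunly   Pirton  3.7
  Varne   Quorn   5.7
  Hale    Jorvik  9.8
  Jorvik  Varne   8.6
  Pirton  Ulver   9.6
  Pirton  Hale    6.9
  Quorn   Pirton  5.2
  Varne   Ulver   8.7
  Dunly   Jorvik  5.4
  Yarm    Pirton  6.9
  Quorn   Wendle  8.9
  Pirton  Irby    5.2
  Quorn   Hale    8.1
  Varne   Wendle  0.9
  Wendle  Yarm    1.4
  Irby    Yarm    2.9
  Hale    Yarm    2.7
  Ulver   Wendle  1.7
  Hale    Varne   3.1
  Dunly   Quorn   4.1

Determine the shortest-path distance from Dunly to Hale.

Candidate routes:
Dunly → Jorvik → Irby → Yarm → Hale: 5.4+1.4+2.9+2.7 = 12.4
Dunly → Pirton → Hale: 3.7+6.9 = 10.6
Dunly → Quorn → Hale: 4.1+8.1 = 12.2
Dunly → Quorn → Varne → Hale: 4.1+5.7+3.1 = 12.9
The minimum is 10.6 km via Dunly → Pirton → Hale.

10.6 km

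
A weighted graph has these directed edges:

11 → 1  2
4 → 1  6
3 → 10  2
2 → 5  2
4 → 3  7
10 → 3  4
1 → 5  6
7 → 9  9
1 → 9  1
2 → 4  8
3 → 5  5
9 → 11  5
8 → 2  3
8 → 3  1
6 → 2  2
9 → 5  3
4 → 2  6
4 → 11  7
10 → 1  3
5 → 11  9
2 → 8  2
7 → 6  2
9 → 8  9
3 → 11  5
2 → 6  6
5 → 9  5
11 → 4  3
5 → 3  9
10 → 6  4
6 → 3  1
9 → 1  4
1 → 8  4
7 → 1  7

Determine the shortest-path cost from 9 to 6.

Running Dijkstra from 9:
9: 0
5: 3  (via 9)
1: 4  (via 9)
11: 5  (via 9)
4: 8  (via 11)
8: 8  (via 1)
3: 9  (via 8)
2: 11  (via 8)
10: 11  (via 3)
6: 15  (via 10)
Shortest route: 9 → 1 → 8 → 3 → 10 → 6 = 15.

15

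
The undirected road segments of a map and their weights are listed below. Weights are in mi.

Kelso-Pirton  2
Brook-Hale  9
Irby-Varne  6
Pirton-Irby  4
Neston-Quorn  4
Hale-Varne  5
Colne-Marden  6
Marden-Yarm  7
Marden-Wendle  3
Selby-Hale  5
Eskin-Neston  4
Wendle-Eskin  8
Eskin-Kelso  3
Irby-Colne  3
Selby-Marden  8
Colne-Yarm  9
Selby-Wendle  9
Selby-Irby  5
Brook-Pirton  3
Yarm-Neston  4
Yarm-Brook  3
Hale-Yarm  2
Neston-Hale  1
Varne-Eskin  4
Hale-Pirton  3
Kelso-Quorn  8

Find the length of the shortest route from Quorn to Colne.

Running Dijkstra from Quorn:
Quorn: 0
Neston: 4  (via Quorn)
Hale: 5  (via Neston)
Yarm: 7  (via Hale)
Eskin: 8  (via Neston)
Pirton: 8  (via Hale)
Kelso: 8  (via Quorn)
Varne: 10  (via Hale)
Brook: 10  (via Yarm)
Selby: 10  (via Hale)
Irby: 12  (via Pirton)
Marden: 14  (via Yarm)
Colne: 15  (via Irby)
Shortest route: Quorn → Neston → Hale → Pirton → Irby → Colne = 15 mi.

15 mi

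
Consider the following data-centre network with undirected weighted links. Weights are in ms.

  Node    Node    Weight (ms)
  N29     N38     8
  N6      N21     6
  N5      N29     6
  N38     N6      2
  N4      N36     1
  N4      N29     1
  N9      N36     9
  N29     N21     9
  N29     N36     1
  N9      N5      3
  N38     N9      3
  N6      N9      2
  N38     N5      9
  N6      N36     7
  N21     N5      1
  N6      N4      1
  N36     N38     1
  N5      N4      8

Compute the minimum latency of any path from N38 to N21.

Enumerating some paths:
N38 - N9 - N5 - N21: 3+3+1 = 7
N38 - N6 - N9 - N5 - N21: 2+2+3+1 = 8
N38 - N6 - N21: 2+6 = 8
The minimum is 7 ms via N38 - N9 - N5 - N21.

7 ms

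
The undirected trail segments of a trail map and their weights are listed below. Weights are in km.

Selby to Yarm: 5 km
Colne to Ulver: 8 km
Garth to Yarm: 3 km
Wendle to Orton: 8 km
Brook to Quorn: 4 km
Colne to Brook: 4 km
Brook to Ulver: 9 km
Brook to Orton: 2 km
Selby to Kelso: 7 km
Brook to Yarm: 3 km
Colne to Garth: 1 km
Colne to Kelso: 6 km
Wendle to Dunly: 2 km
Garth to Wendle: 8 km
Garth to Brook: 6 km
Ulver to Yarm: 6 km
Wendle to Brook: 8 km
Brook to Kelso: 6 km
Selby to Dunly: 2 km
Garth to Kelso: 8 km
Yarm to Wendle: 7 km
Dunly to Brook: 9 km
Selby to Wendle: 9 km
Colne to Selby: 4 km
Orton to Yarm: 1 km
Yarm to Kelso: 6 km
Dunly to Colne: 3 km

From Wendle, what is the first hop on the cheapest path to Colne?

Enumerating some paths:
Wendle–Dunly–Selby–Colne: 2+2+4 = 8
Wendle–Dunly–Colne: 2+3 = 5
The minimum is 5 km via Wendle–Dunly–Colne.
So from Wendle the first move is to Dunly.

Dunly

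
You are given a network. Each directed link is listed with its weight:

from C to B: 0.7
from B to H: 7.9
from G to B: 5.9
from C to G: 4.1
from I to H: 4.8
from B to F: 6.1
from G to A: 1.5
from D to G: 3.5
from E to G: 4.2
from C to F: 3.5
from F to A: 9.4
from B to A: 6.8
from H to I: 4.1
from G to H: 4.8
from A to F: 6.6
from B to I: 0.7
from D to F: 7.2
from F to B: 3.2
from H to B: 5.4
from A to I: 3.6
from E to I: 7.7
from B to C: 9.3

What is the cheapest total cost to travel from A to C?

19.1

Settle nodes by increasing distance from A:
A: 0
I: 3.6  (via A)
F: 6.6  (via A)
H: 8.4  (via I)
B: 9.8  (via F)
C: 19.1  (via B)
Shortest route: A–F–B–C = 19.1.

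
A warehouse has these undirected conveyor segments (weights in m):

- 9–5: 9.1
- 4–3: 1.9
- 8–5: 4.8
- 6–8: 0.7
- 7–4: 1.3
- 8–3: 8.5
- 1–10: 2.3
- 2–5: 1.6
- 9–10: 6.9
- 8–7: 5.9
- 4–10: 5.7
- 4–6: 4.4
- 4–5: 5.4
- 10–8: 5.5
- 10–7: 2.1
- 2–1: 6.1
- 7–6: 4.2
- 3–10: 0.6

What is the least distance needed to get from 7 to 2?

Running Dijkstra from 7:
7: 0
4: 1.3  (via 7)
10: 2.1  (via 7)
3: 2.7  (via 10)
6: 4.2  (via 7)
1: 4.4  (via 10)
8: 4.9  (via 6)
5: 6.7  (via 4)
2: 8.3  (via 5)
Shortest route: 7 → 4 → 5 → 2 = 8.3 m.

8.3 m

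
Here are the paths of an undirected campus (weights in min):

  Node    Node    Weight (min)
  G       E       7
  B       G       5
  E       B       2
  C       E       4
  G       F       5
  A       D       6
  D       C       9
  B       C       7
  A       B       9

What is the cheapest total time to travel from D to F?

25 min

Running Dijkstra from D:
D: 0
A: 6  (via D)
C: 9  (via D)
E: 13  (via C)
B: 15  (via A)
G: 20  (via E)
F: 25  (via G)
Shortest route: D → C → E → G → F = 25 min.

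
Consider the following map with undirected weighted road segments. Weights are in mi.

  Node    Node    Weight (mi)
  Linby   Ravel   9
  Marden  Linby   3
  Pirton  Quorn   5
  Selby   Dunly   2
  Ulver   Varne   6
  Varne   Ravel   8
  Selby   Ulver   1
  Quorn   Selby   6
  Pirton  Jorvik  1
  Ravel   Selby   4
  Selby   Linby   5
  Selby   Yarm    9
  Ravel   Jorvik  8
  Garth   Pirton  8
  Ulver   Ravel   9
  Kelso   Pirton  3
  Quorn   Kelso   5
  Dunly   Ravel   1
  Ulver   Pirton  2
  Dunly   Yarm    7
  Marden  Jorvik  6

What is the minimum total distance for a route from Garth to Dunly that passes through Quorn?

21 mi

Shortest Garth→Quorn: Garth–Pirton–Quorn = 13
Best Quorn to Dunly: Quorn–Selby–Dunly costing 8
Total via Quorn: 13 + 8 = 21 mi.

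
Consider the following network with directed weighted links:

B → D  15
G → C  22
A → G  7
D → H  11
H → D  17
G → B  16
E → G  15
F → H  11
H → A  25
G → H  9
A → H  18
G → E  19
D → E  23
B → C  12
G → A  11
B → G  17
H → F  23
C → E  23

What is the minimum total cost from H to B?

Shortest distances from H:
H: 0
D: 17  (via H)
F: 23  (via H)
A: 25  (via H)
G: 32  (via A)
E: 40  (via D)
B: 48  (via G)
Shortest route: H–A–G–B = 48.

48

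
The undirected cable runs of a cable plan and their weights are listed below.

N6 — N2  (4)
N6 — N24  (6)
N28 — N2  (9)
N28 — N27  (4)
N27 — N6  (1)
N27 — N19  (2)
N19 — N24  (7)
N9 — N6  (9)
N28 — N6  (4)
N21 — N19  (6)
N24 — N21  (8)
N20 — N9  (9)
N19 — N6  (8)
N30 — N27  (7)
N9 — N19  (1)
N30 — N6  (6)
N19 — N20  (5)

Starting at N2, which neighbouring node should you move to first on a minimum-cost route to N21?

Enumerating some paths:
N2 → N6 → N24 → N21: 4+6+8 = 18
N2 → N6 → N27 → N19 → N21: 4+1+2+6 = 13
N2 → N6 → N28 → N27 → N19 → N21: 4+4+4+2+6 = 20
N2 → N6 → N19 → N21: 4+8+6 = 18
The minimum is 13 via N2 → N6 → N27 → N19 → N21.
So from N2 the first move is to N6.

N6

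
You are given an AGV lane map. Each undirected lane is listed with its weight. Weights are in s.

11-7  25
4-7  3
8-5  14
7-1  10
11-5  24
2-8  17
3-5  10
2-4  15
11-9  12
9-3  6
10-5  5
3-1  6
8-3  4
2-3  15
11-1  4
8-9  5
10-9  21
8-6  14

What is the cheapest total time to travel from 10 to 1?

Enumerating some paths:
10–5–3–1: 5+10+6 = 21
10–5–11–1: 5+24+4 = 33
10–5–8–3–1: 5+14+4+6 = 29
10–9–3–1: 21+6+6 = 33
The minimum is 21 s via 10–5–3–1.

21 s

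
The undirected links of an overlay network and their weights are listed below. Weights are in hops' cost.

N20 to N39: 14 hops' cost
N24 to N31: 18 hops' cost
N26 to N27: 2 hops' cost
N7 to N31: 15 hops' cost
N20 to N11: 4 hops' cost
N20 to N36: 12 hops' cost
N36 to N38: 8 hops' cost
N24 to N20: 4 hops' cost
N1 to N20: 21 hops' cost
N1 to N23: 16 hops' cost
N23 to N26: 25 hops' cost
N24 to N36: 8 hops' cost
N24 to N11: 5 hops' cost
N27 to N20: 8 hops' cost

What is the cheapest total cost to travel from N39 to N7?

51 hops' cost

Running Dijkstra from N39:
N39: 0
N20: 14  (via N39)
N24: 18  (via N20)
N11: 18  (via N20)
N27: 22  (via N20)
N26: 24  (via N27)
N36: 26  (via N20)
N38: 34  (via N36)
N1: 35  (via N20)
N31: 36  (via N24)
N23: 49  (via N26)
N7: 51  (via N31)
Shortest route: N39–N20–N24–N31–N7 = 51 hops' cost.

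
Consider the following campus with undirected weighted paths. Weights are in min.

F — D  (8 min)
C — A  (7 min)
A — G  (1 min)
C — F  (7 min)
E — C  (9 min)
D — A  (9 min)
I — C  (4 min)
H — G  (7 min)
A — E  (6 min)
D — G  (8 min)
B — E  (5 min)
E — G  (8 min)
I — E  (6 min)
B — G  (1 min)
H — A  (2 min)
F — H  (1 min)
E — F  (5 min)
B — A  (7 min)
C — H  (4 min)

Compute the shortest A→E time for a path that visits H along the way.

Best A to H: A → H costing 2
Best H to E: H → F → E costing 6
Total via H: 2 + 6 = 8 min.

8 min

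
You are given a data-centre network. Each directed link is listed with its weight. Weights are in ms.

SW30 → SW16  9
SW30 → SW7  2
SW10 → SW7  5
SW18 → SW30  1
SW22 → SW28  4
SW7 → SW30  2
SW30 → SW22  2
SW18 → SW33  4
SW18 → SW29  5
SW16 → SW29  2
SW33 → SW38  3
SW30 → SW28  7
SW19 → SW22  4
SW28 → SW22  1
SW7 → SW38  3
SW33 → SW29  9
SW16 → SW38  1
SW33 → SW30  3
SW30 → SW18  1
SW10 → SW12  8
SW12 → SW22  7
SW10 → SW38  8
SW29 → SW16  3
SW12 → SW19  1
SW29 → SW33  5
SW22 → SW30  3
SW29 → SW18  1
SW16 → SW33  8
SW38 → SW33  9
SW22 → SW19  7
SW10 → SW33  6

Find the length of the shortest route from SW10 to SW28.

Running Dijkstra from SW10:
SW10: 0
SW7: 5  (via SW10)
SW33: 6  (via SW10)
SW30: 7  (via SW7)
SW12: 8  (via SW10)
SW18: 8  (via SW30)
SW38: 8  (via SW10)
SW19: 9  (via SW12)
SW22: 9  (via SW30)
SW28: 13  (via SW22)
Shortest route: SW10–SW7–SW30–SW22–SW28 = 13 ms.

13 ms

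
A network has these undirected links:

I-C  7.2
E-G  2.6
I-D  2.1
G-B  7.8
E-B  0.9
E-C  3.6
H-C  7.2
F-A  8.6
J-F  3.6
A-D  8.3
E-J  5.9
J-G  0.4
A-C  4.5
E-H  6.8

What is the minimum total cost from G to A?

10.7

Enumerating some paths:
G–J–F–A: 0.4+3.6+8.6 = 12.6
G–E–C–A: 2.6+3.6+4.5 = 10.7
Cheapest is G–E–C–A at 10.7.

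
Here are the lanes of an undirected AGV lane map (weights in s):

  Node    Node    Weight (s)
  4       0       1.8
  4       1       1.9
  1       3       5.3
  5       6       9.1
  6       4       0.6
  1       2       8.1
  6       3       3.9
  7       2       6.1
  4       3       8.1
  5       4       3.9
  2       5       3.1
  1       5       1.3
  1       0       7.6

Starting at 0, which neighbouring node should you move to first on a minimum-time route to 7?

4

Candidate routes:
0 - 1 - 5 - 2 - 7: 7.6+1.3+3.1+6.1 = 18.1
0 - 4 - 1 - 5 - 2 - 7: 1.8+1.9+1.3+3.1+6.1 = 14.2
0 - 4 - 1 - 2 - 7: 1.8+1.9+8.1+6.1 = 17.9
0 - 4 - 5 - 2 - 7: 1.8+3.9+3.1+6.1 = 14.9
Cheapest is 0 - 4 - 1 - 5 - 2 - 7 at 14.2 s.
So from 0 the first move is to 4.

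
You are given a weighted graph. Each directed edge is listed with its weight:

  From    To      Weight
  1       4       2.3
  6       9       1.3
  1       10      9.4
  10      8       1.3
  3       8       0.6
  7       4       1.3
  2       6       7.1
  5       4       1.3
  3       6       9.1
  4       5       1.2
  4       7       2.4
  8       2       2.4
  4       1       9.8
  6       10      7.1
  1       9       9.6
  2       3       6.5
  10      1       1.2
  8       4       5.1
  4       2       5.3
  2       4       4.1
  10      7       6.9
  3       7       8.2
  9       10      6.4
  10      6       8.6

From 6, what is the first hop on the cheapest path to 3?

10

Candidate routes:
6 - 10 - 8 - 2 - 3: 7.1+1.3+2.4+6.5 = 17.3
6 - 9 - 10 - 1 - 4 - 2 - 3: 1.3+6.4+1.2+2.3+5.3+6.5 = 23
6 - 10 - 1 - 4 - 2 - 3: 7.1+1.2+2.3+5.3+6.5 = 22.4
6 - 9 - 10 - 8 - 2 - 3: 1.3+6.4+1.3+2.4+6.5 = 17.9
The minimum is 17.3 via 6 - 10 - 8 - 2 - 3.
So from 6 the first move is to 10.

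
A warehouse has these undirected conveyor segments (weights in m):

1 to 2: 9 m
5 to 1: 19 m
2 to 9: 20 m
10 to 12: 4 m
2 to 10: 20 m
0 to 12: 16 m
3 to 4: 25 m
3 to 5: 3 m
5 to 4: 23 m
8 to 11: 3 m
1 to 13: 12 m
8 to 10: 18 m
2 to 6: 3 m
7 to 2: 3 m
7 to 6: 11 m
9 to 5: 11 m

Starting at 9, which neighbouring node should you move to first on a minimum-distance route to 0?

2

Enumerating some paths:
9 - 2 - 10 - 12 - 0: 20+20+4+16 = 60
9 - 5 - 1 - 2 - 10 - 12 - 0: 11+19+9+20+4+16 = 79
Cheapest is 9 - 2 - 10 - 12 - 0 at 60 m.
So from 9 the first move is to 2.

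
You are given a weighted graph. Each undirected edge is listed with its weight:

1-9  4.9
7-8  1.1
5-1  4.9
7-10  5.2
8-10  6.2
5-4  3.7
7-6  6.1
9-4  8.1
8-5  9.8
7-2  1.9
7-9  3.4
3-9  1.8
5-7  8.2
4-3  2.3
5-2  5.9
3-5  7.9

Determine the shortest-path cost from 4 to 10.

12.7

Running Dijkstra from 4:
4: 0
3: 2.3  (via 4)
5: 3.7  (via 4)
9: 4.1  (via 3)
7: 7.5  (via 9)
1: 8.6  (via 5)
8: 8.6  (via 7)
2: 9.4  (via 7)
10: 12.7  (via 7)
Shortest route: 4–3–9–7–10 = 12.7.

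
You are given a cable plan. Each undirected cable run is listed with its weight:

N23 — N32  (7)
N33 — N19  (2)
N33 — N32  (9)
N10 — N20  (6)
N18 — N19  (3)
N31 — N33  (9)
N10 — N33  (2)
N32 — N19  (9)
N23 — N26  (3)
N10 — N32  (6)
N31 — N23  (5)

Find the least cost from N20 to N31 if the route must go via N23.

Best N20 to N23: N20 → N10 → N32 → N23 costing 19
Shortest N23→N31: N23 → N31 = 5
Total via N23: 19 + 5 = 24.

24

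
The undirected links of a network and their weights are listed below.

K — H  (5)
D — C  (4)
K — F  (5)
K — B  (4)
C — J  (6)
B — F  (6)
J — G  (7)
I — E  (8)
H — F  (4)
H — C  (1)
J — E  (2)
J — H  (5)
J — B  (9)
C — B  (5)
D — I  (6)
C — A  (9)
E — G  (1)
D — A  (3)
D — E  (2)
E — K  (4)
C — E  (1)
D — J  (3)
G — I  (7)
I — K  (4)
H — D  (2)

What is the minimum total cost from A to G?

6

Settle nodes by increasing distance from A:
A: 0
D: 3  (via A)
E: 5  (via D)
H: 5  (via D)
C: 6  (via E)
G: 6  (via E)
Shortest route: A–D–E–G = 6.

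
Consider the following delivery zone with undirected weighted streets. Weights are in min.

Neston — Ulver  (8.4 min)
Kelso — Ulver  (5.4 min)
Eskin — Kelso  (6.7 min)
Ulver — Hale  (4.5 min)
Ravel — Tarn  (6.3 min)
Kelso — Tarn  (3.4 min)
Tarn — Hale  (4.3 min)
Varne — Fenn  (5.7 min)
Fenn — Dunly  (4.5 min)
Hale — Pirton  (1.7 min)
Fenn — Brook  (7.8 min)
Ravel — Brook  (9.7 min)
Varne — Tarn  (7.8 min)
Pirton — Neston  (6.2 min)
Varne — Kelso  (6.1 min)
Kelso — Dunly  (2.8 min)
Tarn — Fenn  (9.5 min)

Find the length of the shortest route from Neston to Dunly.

Running Dijkstra from Neston:
Neston: 0
Pirton: 6.2  (via Neston)
Hale: 7.9  (via Pirton)
Ulver: 8.4  (via Neston)
Tarn: 12.2  (via Hale)
Kelso: 13.8  (via Ulver)
Dunly: 16.6  (via Kelso)
Shortest route: Neston → Ulver → Kelso → Dunly = 16.6 min.

16.6 min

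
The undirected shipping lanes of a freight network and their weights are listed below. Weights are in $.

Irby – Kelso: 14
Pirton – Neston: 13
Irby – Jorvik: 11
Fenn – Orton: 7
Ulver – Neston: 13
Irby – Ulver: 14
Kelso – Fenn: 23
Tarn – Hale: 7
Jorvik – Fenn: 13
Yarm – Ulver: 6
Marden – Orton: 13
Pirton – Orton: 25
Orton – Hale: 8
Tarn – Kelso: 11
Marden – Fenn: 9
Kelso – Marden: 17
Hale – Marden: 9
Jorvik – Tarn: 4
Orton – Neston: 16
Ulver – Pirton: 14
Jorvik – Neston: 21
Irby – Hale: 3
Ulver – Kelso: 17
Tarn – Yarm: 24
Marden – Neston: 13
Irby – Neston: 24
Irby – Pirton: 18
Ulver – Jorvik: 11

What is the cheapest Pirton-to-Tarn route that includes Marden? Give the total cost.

Shortest Pirton→Marden: Pirton → Neston → Marden = 26
Best Marden to Tarn: Marden → Hale → Tarn costing 16
Total via Marden: 26 + 16 = $42.

$42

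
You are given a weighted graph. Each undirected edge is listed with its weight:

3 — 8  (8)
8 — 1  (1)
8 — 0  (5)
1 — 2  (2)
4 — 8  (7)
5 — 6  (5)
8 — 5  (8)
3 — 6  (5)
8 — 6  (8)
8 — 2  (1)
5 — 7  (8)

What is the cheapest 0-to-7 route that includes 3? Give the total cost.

Best 0 to 3: 0 → 8 → 3 costing 13
Best 3 to 7: 3 → 6 → 5 → 7 costing 18
Total via 3: 13 + 18 = 31.

31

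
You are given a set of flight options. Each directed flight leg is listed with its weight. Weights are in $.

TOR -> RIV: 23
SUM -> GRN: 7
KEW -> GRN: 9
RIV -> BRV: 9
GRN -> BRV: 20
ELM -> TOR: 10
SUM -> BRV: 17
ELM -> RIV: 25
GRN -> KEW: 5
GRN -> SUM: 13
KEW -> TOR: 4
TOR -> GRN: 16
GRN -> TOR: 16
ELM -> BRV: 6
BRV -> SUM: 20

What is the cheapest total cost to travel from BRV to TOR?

Settle nodes by increasing distance from BRV:
BRV: 0
SUM: 20  (via BRV)
GRN: 27  (via SUM)
KEW: 32  (via GRN)
TOR: 36  (via KEW)
Shortest route: BRV–SUM–GRN–KEW–TOR = $36.

$36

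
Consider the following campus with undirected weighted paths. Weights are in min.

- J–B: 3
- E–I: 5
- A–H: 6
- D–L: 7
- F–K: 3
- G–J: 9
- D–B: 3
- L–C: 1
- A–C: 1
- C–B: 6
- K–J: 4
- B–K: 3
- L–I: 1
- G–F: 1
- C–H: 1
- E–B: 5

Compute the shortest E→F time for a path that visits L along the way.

19 min

Shortest E→L: E → I → L = 6
Best L to F: L → C → B → K → F costing 13
Total via L: 6 + 13 = 19 min.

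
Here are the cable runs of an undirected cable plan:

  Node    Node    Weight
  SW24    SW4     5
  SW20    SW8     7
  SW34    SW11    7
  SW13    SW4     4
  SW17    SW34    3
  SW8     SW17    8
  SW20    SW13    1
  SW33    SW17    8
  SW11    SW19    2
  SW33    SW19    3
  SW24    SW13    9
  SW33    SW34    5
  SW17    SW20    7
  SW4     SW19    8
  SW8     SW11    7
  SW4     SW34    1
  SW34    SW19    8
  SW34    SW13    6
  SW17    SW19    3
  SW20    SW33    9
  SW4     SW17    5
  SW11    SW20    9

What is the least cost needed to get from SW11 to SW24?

Running Dijkstra from SW11:
SW11: 0
SW19: 2  (via SW11)
SW17: 5  (via SW19)
SW33: 5  (via SW19)
SW34: 7  (via SW11)
SW8: 7  (via SW11)
SW4: 8  (via SW34)
SW20: 9  (via SW11)
SW13: 10  (via SW20)
SW24: 13  (via SW4)
Shortest route: SW11–SW34–SW4–SW24 = 13.

13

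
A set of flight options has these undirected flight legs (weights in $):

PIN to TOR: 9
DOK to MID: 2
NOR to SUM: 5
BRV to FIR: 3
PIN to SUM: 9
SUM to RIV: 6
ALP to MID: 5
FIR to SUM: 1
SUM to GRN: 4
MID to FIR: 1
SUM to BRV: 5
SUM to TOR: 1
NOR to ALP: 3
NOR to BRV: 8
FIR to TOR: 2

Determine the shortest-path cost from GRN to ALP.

Running Dijkstra from GRN:
GRN: 0
SUM: 4  (via GRN)
FIR: 5  (via SUM)
TOR: 5  (via SUM)
MID: 6  (via FIR)
DOK: 8  (via MID)
BRV: 8  (via FIR)
NOR: 9  (via SUM)
RIV: 10  (via SUM)
ALP: 11  (via MID)
Shortest route: GRN–SUM–FIR–MID–ALP = $11.

$11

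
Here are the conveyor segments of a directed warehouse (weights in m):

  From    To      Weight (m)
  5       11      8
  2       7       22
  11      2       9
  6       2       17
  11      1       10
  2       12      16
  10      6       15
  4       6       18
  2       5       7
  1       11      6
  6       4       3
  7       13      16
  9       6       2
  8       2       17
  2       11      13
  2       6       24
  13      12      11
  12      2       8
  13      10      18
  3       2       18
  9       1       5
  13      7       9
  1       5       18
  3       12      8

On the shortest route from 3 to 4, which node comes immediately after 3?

12

Enumerating some paths:
3–12–2–6–4: 8+8+24+3 = 43
3–12–2–7–13–10–6–4: 8+8+22+16+18+15+3 = 90
3–2–6–4: 18+24+3 = 45
3–2–7–13–10–6–4: 18+22+16+18+15+3 = 92
Cheapest is 3–12–2–6–4 at 43 m.
So from 3 the first move is to 12.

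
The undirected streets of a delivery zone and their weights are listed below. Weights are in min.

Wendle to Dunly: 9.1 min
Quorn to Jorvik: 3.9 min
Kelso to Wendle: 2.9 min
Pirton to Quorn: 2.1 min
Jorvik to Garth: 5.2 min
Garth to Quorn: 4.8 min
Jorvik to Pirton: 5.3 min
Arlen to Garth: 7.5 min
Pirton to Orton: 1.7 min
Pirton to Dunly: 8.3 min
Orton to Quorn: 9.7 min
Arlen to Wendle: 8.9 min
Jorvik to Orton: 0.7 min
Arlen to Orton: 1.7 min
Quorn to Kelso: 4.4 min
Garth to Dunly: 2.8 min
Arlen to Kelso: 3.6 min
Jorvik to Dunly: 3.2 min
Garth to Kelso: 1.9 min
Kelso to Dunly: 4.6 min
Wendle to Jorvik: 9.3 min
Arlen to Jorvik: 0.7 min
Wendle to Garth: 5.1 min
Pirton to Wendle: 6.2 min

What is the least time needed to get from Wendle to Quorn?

7.3 min

Candidate routes:
Wendle - Kelso - Quorn: 2.9+4.4 = 7.3
Wendle - Kelso - Garth - Quorn: 2.9+1.9+4.8 = 9.6
Wendle - Pirton - Quorn: 6.2+2.1 = 8.3
The minimum is 7.3 min via Wendle - Kelso - Quorn.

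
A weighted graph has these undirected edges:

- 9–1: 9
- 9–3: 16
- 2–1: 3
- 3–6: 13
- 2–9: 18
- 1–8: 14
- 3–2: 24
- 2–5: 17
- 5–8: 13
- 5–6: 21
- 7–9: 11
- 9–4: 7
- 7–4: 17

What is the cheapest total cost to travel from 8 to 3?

Shortest distances from 8:
8: 0
5: 13  (via 8)
1: 14  (via 8)
2: 17  (via 1)
9: 23  (via 1)
4: 30  (via 9)
6: 34  (via 5)
7: 34  (via 9)
3: 39  (via 9)
Shortest route: 8 → 1 → 9 → 3 = 39.

39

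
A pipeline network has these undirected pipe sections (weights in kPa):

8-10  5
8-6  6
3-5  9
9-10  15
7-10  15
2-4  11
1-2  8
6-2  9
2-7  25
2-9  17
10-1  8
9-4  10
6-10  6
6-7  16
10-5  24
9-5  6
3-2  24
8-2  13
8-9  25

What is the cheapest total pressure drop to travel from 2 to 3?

Shortest distances from 2:
2: 0
1: 8  (via 2)
6: 9  (via 2)
4: 11  (via 2)
8: 13  (via 2)
10: 15  (via 6)
9: 17  (via 2)
5: 23  (via 9)
3: 24  (via 2)
Shortest route: 2 → 3 = 24 kPa.

24 kPa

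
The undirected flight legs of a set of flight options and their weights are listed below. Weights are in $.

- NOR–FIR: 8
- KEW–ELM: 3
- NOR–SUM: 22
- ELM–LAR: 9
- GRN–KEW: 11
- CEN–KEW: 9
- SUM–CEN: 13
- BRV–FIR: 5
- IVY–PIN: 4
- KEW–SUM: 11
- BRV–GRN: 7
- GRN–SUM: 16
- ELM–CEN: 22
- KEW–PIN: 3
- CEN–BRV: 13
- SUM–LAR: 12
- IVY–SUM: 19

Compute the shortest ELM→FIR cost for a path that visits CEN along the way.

$30

Best ELM to CEN: ELM–KEW–CEN costing 12
Shortest CEN→FIR: CEN–BRV–FIR = 18
Total via CEN: 12 + 18 = $30.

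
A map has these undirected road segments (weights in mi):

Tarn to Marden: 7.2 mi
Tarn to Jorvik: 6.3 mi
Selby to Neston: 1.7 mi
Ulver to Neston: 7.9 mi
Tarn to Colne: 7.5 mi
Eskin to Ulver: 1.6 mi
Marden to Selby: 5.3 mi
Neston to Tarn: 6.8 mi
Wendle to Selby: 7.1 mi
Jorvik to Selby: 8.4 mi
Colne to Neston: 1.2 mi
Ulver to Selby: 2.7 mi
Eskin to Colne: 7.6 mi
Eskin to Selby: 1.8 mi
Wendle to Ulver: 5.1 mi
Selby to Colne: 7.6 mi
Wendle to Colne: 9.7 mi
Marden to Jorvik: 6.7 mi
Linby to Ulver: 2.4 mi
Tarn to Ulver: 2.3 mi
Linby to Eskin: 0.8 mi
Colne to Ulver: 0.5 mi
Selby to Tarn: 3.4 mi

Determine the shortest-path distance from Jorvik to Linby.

11 mi

Running Dijkstra from Jorvik:
Jorvik: 0
Tarn: 6.3  (via Jorvik)
Marden: 6.7  (via Jorvik)
Selby: 8.4  (via Jorvik)
Ulver: 8.6  (via Tarn)
Colne: 9.1  (via Ulver)
Neston: 10.1  (via Selby)
Eskin: 10.2  (via Selby)
Linby: 11  (via Ulver)
Shortest route: Jorvik–Tarn–Ulver–Linby = 11 mi.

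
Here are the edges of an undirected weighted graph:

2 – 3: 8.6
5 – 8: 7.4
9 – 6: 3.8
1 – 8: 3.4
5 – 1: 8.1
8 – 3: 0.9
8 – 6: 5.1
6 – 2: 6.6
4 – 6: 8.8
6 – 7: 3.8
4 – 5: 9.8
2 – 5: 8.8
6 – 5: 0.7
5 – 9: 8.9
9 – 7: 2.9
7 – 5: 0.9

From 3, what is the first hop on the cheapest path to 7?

Compare a few routes:
3 - 8 - 6 - 7: 0.9+5.1+3.8 = 9.8
3 - 8 - 5 - 7: 0.9+7.4+0.9 = 9.2
3 - 8 - 6 - 9 - 7: 0.9+5.1+3.8+2.9 = 12.7
3 - 8 - 6 - 5 - 7: 0.9+5.1+0.7+0.9 = 7.6
The minimum is 7.6 via 3 - 8 - 6 - 5 - 7.
So from 3 the first move is to 8.

8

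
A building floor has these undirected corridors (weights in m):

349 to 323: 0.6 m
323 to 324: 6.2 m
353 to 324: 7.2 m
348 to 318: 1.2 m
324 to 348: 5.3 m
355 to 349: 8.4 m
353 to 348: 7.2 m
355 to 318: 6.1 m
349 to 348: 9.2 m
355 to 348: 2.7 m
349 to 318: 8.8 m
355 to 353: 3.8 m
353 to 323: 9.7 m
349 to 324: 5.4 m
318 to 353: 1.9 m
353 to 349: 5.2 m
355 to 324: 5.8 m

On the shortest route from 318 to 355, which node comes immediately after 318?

348

Compare a few routes:
318 - 355: 6.1 = 6.1
318 - 353 - 355: 1.9+3.8 = 5.7
318 - 348 - 355: 1.2+2.7 = 3.9
Cheapest is 318 - 348 - 355 at 3.9 m.
So from 318 the first move is to 348.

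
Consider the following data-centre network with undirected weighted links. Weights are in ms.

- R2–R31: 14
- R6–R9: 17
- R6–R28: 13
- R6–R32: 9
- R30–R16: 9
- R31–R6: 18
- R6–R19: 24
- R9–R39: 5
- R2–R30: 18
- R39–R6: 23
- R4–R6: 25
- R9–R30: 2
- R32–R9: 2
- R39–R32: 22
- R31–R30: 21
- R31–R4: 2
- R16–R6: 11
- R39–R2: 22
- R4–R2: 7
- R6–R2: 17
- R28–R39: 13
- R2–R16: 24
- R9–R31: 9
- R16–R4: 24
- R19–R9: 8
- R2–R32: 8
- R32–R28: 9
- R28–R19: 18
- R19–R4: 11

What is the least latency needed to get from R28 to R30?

Candidate routes:
R28 - R6 - R32 - R9 - R30: 13+9+2+2 = 26
R28 - R32 - R9 - R30: 9+2+2 = 13
R28 - R39 - R9 - R30: 13+5+2 = 20
Cheapest is R28 - R32 - R9 - R30 at 13 ms.

13 ms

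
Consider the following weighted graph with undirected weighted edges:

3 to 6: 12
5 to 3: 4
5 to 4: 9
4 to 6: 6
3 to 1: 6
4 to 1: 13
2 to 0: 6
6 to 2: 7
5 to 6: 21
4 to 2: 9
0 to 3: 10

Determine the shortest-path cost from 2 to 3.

16

Running Dijkstra from 2:
2: 0
0: 6  (via 2)
6: 7  (via 2)
4: 9  (via 2)
3: 16  (via 0)
Shortest route: 2 → 0 → 3 = 16.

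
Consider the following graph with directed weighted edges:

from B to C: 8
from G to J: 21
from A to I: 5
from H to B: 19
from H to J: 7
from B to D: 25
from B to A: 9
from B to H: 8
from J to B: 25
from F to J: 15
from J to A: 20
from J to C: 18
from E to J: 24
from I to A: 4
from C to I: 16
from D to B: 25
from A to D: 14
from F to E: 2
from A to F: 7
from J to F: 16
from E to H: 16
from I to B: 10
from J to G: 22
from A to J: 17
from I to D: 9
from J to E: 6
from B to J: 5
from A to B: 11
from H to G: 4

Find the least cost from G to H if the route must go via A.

Shortest G→A: G–J–A = 41
Shortest A→H: A–B–H = 19
Total via A: 41 + 19 = 60.

60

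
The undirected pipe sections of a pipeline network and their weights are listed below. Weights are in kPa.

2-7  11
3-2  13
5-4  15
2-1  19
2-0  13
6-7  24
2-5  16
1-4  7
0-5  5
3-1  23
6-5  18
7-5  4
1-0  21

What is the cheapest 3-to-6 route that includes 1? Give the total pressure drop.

63 kPa

Best 3 to 1: 3–1 costing 23
Shortest 1→6: 1–4–5–6 = 40
Total via 1: 23 + 40 = 63 kPa.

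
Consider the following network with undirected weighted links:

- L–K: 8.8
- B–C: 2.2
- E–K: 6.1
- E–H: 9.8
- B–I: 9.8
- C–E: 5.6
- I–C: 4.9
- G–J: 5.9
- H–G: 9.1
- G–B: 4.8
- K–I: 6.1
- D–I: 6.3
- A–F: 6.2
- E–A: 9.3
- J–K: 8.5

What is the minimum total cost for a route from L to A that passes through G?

45.1

Shortest L→G: L–K–J–G = 23.2
Shortest G→A: G–B–C–E–A = 21.9
Total via G: 23.2 + 21.9 = 45.1.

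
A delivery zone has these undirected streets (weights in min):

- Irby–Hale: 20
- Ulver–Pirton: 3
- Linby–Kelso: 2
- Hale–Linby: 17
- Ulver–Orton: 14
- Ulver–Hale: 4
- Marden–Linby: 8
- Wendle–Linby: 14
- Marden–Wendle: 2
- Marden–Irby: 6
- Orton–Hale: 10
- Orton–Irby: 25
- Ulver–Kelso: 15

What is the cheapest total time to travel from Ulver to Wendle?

27 min

Enumerating some paths:
Ulver → Kelso → Linby → Marden → Wendle: 15+2+8+2 = 27
Ulver → Kelso → Linby → Wendle: 15+2+14 = 31
Ulver → Hale → Linby → Marden → Wendle: 4+17+8+2 = 31
Cheapest is Ulver → Kelso → Linby → Marden → Wendle at 27 min.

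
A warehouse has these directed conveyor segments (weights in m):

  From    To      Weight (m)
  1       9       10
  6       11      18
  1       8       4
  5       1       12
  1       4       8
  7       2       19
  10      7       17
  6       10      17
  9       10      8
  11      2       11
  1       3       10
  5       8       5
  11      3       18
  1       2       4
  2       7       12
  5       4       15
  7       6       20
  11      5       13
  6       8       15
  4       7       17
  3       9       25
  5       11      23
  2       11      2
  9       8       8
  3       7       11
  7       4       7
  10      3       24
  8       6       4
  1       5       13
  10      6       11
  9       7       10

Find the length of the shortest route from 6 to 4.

41 m

Shortest distances from 6:
6: 0
8: 15  (via 6)
10: 17  (via 6)
11: 18  (via 6)
2: 29  (via 11)
5: 31  (via 11)
7: 34  (via 10)
3: 36  (via 11)
4: 41  (via 7)
Shortest route: 6 → 10 → 7 → 4 = 41 m.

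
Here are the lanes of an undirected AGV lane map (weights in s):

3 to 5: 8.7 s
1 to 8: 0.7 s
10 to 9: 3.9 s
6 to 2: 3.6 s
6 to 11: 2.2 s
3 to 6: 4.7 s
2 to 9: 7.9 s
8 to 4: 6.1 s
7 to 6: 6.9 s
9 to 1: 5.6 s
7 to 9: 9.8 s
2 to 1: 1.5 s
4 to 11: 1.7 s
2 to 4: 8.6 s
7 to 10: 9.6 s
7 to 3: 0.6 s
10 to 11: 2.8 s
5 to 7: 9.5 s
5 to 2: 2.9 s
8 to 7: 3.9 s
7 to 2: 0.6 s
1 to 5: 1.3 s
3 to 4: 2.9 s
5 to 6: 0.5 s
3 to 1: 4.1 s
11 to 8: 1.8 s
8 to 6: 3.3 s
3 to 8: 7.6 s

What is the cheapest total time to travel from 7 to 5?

3.4 s

Compare a few routes:
7 - 2 - 6 - 5: 0.6+3.6+0.5 = 4.7
7 - 2 - 5: 0.6+2.9 = 3.5
7 - 2 - 1 - 5: 0.6+1.5+1.3 = 3.4
The minimum is 3.4 s via 7 - 2 - 1 - 5.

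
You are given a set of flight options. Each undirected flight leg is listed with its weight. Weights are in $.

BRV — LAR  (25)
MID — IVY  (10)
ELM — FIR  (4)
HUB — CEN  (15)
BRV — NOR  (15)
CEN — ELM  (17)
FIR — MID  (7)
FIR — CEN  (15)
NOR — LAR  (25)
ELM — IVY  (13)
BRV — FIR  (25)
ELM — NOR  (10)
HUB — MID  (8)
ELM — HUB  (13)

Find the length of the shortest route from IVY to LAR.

$48

Running Dijkstra from IVY:
IVY: 0
MID: 10  (via IVY)
ELM: 13  (via IVY)
FIR: 17  (via MID)
HUB: 18  (via MID)
NOR: 23  (via ELM)
CEN: 30  (via ELM)
BRV: 38  (via NOR)
LAR: 48  (via NOR)
Shortest route: IVY → ELM → NOR → LAR = $48.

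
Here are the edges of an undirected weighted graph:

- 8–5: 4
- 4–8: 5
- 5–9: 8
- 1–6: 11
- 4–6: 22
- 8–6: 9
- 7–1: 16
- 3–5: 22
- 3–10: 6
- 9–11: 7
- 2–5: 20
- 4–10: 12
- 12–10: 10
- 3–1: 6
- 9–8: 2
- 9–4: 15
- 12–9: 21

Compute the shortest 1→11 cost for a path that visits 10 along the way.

38

Best 1 to 10: 1 → 3 → 10 costing 12
Shortest 10→11: 10 → 4 → 8 → 9 → 11 = 26
Total via 10: 12 + 26 = 38.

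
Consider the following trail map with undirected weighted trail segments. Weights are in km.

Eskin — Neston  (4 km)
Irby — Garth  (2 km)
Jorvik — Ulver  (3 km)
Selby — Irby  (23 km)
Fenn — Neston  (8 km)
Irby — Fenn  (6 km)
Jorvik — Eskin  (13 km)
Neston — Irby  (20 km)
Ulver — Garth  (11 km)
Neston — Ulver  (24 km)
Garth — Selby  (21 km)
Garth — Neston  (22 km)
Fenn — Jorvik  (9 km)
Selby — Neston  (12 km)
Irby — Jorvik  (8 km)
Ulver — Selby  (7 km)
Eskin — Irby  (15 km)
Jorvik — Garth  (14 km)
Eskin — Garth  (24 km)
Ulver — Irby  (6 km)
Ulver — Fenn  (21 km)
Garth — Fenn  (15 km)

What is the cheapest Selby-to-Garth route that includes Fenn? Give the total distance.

27 km

Shortest Selby→Fenn: Selby → Ulver → Jorvik → Fenn = 19
Best Fenn to Garth: Fenn → Irby → Garth costing 8
Total via Fenn: 19 + 8 = 27 km.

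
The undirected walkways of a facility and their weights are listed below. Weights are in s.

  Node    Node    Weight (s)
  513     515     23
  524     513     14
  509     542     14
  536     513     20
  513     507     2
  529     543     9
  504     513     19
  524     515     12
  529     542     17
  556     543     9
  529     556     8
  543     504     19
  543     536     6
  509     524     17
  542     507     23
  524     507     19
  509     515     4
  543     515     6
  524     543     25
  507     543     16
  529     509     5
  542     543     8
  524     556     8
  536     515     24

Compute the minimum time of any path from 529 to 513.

27 s

Enumerating some paths:
529 → 556 → 524 → 513: 8+8+14 = 30
529 → 543 → 507 → 513: 9+16+2 = 27
The minimum is 27 s via 529 → 543 → 507 → 513.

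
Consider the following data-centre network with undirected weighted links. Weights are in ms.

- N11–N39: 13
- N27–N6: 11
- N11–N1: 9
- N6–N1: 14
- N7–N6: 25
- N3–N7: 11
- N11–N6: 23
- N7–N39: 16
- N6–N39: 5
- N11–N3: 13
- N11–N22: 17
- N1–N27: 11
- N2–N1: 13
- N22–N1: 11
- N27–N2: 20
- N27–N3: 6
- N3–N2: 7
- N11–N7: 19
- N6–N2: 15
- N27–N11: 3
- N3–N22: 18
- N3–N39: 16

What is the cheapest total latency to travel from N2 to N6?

15 ms

Candidate routes:
N2 → N3 → N27 → N6: 7+6+11 = 24
N2 → N6: 15 = 15
The minimum is 15 ms via N2 → N6.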